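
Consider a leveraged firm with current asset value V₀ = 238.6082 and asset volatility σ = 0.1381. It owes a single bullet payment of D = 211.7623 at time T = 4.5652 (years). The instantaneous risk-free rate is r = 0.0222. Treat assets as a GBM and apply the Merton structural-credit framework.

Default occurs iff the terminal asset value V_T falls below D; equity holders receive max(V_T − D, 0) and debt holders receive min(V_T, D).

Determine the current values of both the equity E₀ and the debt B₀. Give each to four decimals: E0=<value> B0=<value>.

d₁ = [ln(V₀/D) + (r + σ²/2)T] / (σ√T)
   = [ln(238.6082/211.7623) + (0.0222 + 0.5·0.1381²)·4.5652] / (0.1381·√4.5652)
   = [0.119358 + 0.144880] / 0.295069 = 0.895515
d₂ = d₁ − σ√T = 0.895515 − 0.295069 = 0.600446
N(d₁) = 0.814744,  N(d₂) = 0.725896,  e^(−rT) = 0.903619
E₀ = V₀·N(d₁) − D·e^(−rT)·N(d₂)
   = 238.6082·0.814744 − 211.7623·0.903619·0.725896 = 55.502743
B₀ = V₀ − E₀ = 238.6082 − 55.502743 = 183.105457

E0=55.5027 B0=183.1055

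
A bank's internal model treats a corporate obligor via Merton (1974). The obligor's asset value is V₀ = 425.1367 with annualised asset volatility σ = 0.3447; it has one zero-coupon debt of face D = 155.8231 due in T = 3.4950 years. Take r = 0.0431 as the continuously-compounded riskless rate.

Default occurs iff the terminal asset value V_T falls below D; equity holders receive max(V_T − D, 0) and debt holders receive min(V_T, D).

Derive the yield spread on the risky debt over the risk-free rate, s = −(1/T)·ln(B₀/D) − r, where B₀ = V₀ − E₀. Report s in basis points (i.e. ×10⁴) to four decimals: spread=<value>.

d₁ = [ln(V₀/D) + (r + σ²/2)T] / (σ√T)
   = [ln(425.1367/155.8231) + (0.0431 + 0.5·0.3447²)·3.4950] / (0.3447·√3.4950)
   = [1.003689 + 0.358269] / 0.644414 = 2.113484
d₂ = d₁ − σ√T = 2.113484 − 0.644414 = 1.469070
N(d₁) = 0.982720,  N(d₂) = 0.929093,  e^(−rT) = 0.860162
E₀ = V₀·N(d₁) − D·e^(−rT)·N(d₂)
   = 425.1367·0.982720 − 155.8231·0.860162·0.929093 = 293.261229
B₀ = V₀ − E₀ = 425.1367 − 293.261229 = 131.875471
spread = −(1/T)·ln(B₀/D) − r = −(1/3.4950)·ln(131.875471/155.8231) − 0.0431 = 0.00464344
in basis points: 0.00464344 × 10⁴ = 46.4344 bp

spread=46.4344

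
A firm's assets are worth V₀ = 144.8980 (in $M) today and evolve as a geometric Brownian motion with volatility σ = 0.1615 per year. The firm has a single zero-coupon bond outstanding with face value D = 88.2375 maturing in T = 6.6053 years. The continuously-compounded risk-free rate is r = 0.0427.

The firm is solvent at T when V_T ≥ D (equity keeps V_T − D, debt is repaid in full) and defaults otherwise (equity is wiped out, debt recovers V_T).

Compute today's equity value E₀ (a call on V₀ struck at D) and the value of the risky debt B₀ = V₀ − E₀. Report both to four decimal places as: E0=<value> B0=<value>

E0=78.8192 B0=66.0788

d₁ = [ln(V₀/D) + (r + σ²/2)T] / (σ√T)
   = [ln(144.8980/88.2375) + (0.0427 + 0.5·0.1615²)·6.6053] / (0.1615·√6.6053)
   = [0.495998 + 0.368187] / 0.415068 = 2.082034
d₂ = d₁ − σ√T = 2.082034 − 0.415068 = 1.666967
N(d₁) = 0.981330,  N(d₂) = 0.952239,  e^(−rT) = 0.754239
E₀ = V₀·N(d₁) − D·e^(−rT)·N(d₂)
   = 144.8980·0.981330 − 88.2375·0.754239·0.952239 = 78.819225
B₀ = V₀ − E₀ = 144.8980 − 78.819225 = 66.078775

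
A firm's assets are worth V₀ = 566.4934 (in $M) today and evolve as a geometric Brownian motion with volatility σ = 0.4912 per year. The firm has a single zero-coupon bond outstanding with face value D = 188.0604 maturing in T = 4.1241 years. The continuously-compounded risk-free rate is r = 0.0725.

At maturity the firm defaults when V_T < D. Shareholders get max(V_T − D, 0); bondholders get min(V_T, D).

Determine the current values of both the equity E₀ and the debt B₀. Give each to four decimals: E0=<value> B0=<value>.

d₁ = [ln(V₀/D) + (r + σ²/2)T] / (σ√T)
   = [ln(566.4934/188.0604) + (0.0725 + 0.5·0.4912²)·4.1241] / (0.4912·√4.1241)
   = [1.102702 + 0.796523] / 0.997523 = 1.903942
d₂ = d₁ − σ√T = 1.903942 − 0.997523 = 0.906418
N(d₁) = 0.971541,  N(d₂) = 0.817643,  e^(−rT) = 0.741561
E₀ = V₀·N(d₁) − D·e^(−rT)·N(d₂)
   = 566.4934·0.971541 − 188.0604·0.741561·0.817643 = 436.344512
B₀ = V₀ − E₀ = 566.4934 − 436.344512 = 130.148888

E0=436.3445 B0=130.1489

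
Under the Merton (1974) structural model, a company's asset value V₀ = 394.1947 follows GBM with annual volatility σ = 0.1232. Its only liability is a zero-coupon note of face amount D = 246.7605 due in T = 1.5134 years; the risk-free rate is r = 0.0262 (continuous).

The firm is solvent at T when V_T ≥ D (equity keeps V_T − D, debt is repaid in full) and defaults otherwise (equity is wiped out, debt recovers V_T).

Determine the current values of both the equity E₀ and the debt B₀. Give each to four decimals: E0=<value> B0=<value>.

d₁ = [ln(V₀/D) + (r + σ²/2)T] / (σ√T)
   = [ln(394.1947/246.7605) + (0.0262 + 0.5·0.1232²)·1.5134] / (0.1232·√1.5134)
   = [0.468427 + 0.051136] / 0.151561 = 3.428079
d₂ = d₁ − σ√T = 3.428079 − 0.151561 = 3.276518
N(d₁) = 0.999696,  N(d₂) = 0.999475,  e^(−rT) = 0.961125
E₀ = V₀·N(d₁) − D·e^(−rT)·N(d₂)
   = 394.1947·0.999696 − 246.7605·0.961125·0.999475 = 157.031897
B₀ = V₀ − E₀ = 394.1947 − 157.031897 = 237.162803

E0=157.0319 B0=237.1628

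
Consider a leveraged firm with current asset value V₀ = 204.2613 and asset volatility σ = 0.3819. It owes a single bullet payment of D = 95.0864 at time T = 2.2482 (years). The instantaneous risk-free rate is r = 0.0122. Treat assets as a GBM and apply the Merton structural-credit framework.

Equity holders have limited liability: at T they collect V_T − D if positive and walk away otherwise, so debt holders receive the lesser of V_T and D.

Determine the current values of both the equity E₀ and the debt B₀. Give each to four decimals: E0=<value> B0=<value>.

d₁ = [ln(V₀/D) + (r + σ²/2)T] / (σ√T)
   = [ln(204.2613/95.0864) + (0.0122 + 0.5·0.3819²)·2.2482] / (0.3819·√2.2482)
   = [0.764614 + 0.191375] / 0.572621 = 1.669498
d₂ = d₁ − σ√T = 1.669498 − 0.572621 = 1.096877
N(d₁) = 0.952491,  N(d₂) = 0.863653,  e^(−rT) = 0.972945
E₀ = V₀·N(d₁) − D·e^(−rT)·N(d₂)
   = 204.2613·0.952491 − 95.0864·0.972945·0.863653 = 114.657198
B₀ = V₀ − E₀ = 204.2613 − 114.657198 = 89.604102

E0=114.6572 B0=89.6041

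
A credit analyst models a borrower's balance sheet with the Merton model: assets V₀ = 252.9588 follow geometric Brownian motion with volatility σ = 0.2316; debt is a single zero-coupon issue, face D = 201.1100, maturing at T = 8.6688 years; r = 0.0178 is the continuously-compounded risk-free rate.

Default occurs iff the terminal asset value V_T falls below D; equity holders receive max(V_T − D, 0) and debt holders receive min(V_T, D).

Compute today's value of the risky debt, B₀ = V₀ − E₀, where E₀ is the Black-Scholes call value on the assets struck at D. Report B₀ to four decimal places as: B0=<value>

B0=147.6146

d₁ = [ln(V₀/D) + (r + σ²/2)T] / (σ√T)
   = [ln(252.9588/201.1100) + (0.0178 + 0.5·0.2316²)·8.6688] / (0.2316·√8.6688)
   = [0.229375 + 0.386796] / 0.681896 = 0.903613
d₂ = d₁ − σ√T = 0.903613 − 0.681896 = 0.221718
N(d₁) = 0.816900,  N(d₂) = 0.587733,  e^(−rT) = 0.857011
E₀ = V₀·N(d₁) − D·e^(−rT)·N(d₂)
   = 252.9588·0.816900 − 201.1100·0.857011·0.587733 = 105.344151
B₀ = V₀ − E₀ = 252.9588 − 105.344151 = 147.614649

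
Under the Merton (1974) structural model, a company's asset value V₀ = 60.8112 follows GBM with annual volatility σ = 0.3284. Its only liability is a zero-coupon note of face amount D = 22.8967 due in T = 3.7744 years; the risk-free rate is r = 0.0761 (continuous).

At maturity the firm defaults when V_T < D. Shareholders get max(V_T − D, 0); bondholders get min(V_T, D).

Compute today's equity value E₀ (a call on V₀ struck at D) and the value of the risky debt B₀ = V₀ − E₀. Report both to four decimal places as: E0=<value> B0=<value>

d₁ = [ln(V₀/D) + (r + σ²/2)T] / (σ√T)
   = [ln(60.8112/22.8967) + (0.0761 + 0.5·0.3284²)·3.7744] / (0.3284·√3.7744)
   = [0.976781 + 0.490760] / 0.638009 = 2.300187
d₂ = d₁ − σ√T = 2.300187 − 0.638009 = 1.662178
N(d₁) = 0.989281,  N(d₂) = 0.951761,  e^(−rT) = 0.750338
E₀ = V₀·N(d₁) − D·e^(−rT)·N(d₂)
   = 60.8112·0.989281 − 22.8967·0.750338·0.951761 = 43.807869
B₀ = V₀ − E₀ = 60.8112 − 43.807869 = 17.003331

E0=43.8079 B0=17.0033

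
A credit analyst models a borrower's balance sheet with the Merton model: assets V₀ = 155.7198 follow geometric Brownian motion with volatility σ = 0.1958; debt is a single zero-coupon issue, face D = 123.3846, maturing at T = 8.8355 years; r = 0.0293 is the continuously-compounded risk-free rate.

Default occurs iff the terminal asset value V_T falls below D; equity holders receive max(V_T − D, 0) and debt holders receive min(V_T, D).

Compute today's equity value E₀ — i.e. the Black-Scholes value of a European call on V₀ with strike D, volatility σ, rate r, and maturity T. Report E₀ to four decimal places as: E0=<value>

E0=68.1491

d₁ = [ln(V₀/D) + (r + σ²/2)T] / (σ√T)
   = [ln(155.7198/123.3846) + (0.0293 + 0.5·0.1958²)·8.8355] / (0.1958·√8.8355)
   = [0.232752 + 0.428246] / 0.582007 = 1.135722
d₂ = d₁ − σ√T = 1.135722 − 0.582007 = 0.553715
N(d₁) = 0.871964,  N(d₂) = 0.710113,  e^(−rT) = 0.771916
E₀ = V₀·N(d₁) − D·e^(−rT)·N(d₂)
   = 155.7198·0.871964 − 123.3846·0.771916·0.710113 = 68.149055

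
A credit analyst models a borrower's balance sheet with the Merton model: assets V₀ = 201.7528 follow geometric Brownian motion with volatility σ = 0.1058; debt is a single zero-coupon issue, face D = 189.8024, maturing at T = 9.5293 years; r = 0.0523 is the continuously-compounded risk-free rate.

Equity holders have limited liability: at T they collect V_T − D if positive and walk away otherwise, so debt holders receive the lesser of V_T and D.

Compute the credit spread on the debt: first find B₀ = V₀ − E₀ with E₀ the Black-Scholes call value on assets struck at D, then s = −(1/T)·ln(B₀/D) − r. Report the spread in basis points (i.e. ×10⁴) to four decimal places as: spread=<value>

d₁ = [ln(V₀/D) + (r + σ²/2)T] / (σ√T)
   = [ln(201.7528/189.8024) + (0.0523 + 0.5·0.1058²)·9.5293] / (0.1058·√9.5293)
   = [0.061060 + 0.551716] / 0.326600 = 1.876227
d₂ = d₁ − σ√T = 1.876227 − 0.326600 = 1.549627
N(d₁) = 0.969688,  N(d₂) = 0.939385,  e^(−rT) = 0.607513
E₀ = V₀·N(d₁) − D·e^(−rT)·N(d₂)
   = 201.7528·0.969688 − 189.8024·0.607513·0.939385 = 87.319327
B₀ = V₀ − E₀ = 201.7528 − 87.319327 = 114.433473
spread = −(1/T)·ln(B₀/D) − r = −(1/9.5293)·ln(114.433473/189.8024) − 0.0523 = 0.00079833
in basis points: 0.00079833 × 10⁴ = 7.9833 bp

spread=7.9833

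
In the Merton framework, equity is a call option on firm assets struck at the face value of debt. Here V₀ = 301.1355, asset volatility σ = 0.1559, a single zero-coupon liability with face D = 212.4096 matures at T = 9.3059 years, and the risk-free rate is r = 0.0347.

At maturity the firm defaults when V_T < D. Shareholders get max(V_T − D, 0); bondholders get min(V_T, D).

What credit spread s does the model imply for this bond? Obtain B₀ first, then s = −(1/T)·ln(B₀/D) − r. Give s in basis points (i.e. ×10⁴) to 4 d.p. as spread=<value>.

spread=25.2740

d₁ = [ln(V₀/D) + (r + σ²/2)T] / (σ√T)
   = [ln(301.1355/212.4096) + (0.0347 + 0.5·0.1559²)·9.3059] / (0.1559·√9.3059)
   = [0.349044 + 0.436004] / 0.475582 = 1.650710
d₂ = d₁ − σ√T = 1.650710 − 0.475582 = 1.175128
N(d₁) = 0.950601,  N(d₂) = 0.880028,  e^(−rT) = 0.724036
E₀ = V₀·N(d₁) − D·e^(−rT)·N(d₂)
   = 301.1355·0.950601 − 212.4096·0.724036·0.880028 = 150.918333
B₀ = V₀ − E₀ = 301.1355 − 150.918333 = 150.217167
spread = −(1/T)·ln(B₀/D) − r = −(1/9.3059)·ln(150.217167/212.4096) − 0.0347 = 0.00252740
in basis points: 0.00252740 × 10⁴ = 25.2740 bp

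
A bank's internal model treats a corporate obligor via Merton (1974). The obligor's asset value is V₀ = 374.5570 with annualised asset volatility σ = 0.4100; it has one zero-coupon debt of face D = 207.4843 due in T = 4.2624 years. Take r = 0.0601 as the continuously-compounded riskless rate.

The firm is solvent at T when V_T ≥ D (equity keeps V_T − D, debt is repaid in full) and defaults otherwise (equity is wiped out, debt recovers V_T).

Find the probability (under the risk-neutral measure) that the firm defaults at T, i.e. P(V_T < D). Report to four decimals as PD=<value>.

PD=0.2819

d₁ = [ln(V₀/D) + (r + σ²/2)T] / (σ√T)
   = [ln(374.5570/207.4843) + (0.0601 + 0.5·0.4100²)·4.2624] / (0.4100·√4.2624)
   = [0.590688 + 0.614425] / 0.846469 = 1.423695
d₂ = d₁ − σ√T = 1.423695 − 0.846469 = 0.577226
risk-neutral PD = N(−d₂) = N(-0.577226) = 0.281893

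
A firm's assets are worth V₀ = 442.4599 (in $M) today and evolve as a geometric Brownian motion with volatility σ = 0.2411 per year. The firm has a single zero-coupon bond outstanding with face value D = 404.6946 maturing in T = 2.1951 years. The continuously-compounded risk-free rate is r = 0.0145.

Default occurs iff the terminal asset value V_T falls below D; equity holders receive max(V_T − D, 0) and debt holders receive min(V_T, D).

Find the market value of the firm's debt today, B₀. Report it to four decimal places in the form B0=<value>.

B0=354.7707

d₁ = [ln(V₀/D) + (r + σ²/2)T] / (σ√T)
   = [ln(442.4599/404.6946) + (0.0145 + 0.5·0.2411²)·2.1951] / (0.2411·√2.1951)
   = [0.089217 + 0.095629] / 0.357211 = 0.517470
d₂ = d₁ − σ√T = 0.517470 − 0.357211 = 0.160259
N(d₁) = 0.697586,  N(d₂) = 0.563662,  e^(−rT) = 0.968672
E₀ = V₀·N(d₁) − D·e^(−rT)·N(d₂)
   = 442.4599·0.697586 − 404.6946·0.968672·0.563662 = 87.689190
B₀ = V₀ − E₀ = 442.4599 − 87.689190 = 354.770710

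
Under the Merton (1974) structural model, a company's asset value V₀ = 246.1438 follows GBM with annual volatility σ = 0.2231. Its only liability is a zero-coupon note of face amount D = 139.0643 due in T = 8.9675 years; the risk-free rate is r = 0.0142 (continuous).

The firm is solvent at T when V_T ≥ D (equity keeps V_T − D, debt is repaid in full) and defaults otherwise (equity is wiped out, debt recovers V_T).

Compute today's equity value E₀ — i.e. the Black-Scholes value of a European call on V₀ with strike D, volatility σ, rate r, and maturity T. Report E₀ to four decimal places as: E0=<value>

E0=132.2534

d₁ = [ln(V₀/D) + (r + σ²/2)T] / (σ√T)
   = [ln(246.1438/139.0643) + (0.0142 + 0.5·0.2231²)·8.9675] / (0.2231·√8.9675)
   = [0.570980 + 0.350511] / 0.668090 = 1.379290
d₂ = d₁ − σ√T = 1.379290 − 0.668090 = 0.711199
N(d₁) = 0.916097,  N(d₂) = 0.761520,  e^(−rT) = 0.880436
E₀ = V₀·N(d₁) − D·e^(−rT)·N(d₂)
   = 246.1438·0.916097 − 139.0643·0.880436·0.761520 = 132.253366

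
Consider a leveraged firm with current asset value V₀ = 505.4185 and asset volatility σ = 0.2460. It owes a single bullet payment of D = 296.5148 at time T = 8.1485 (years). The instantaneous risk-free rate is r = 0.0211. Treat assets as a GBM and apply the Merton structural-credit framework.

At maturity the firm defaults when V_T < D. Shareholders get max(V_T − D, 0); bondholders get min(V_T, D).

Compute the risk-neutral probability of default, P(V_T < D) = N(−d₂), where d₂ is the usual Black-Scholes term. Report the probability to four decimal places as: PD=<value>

PD=0.2568

d₁ = [ln(V₀/D) + (r + σ²/2)T] / (σ√T)
   = [ln(505.4185/296.5148) + (0.0211 + 0.5·0.2460²)·8.1485] / (0.2460·√8.1485)
   = [0.533290 + 0.418491] / 0.702221 = 1.355385
d₂ = d₁ − σ√T = 1.355385 − 0.702221 = 0.653164
risk-neutral PD = N(−d₂) = N(-0.653164) = 0.256825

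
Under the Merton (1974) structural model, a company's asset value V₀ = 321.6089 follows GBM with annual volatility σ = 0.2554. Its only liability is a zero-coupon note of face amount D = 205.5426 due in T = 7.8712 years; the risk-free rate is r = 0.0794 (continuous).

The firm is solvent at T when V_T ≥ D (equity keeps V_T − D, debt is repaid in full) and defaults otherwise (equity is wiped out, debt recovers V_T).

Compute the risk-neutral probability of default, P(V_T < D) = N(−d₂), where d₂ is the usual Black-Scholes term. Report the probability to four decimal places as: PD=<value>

PD=0.1274

d₁ = [ln(V₀/D) + (r + σ²/2)T] / (σ√T)
   = [ln(321.6089/205.5426) + (0.0794 + 0.5·0.2554²)·7.8712] / (0.2554·√7.8712)
   = [0.447683 + 0.881689] / 0.716542 = 1.855262
d₂ = d₁ − σ√T = 1.855262 − 0.716542 = 1.138720
risk-neutral PD = N(−d₂) = N(-1.138720) = 0.127410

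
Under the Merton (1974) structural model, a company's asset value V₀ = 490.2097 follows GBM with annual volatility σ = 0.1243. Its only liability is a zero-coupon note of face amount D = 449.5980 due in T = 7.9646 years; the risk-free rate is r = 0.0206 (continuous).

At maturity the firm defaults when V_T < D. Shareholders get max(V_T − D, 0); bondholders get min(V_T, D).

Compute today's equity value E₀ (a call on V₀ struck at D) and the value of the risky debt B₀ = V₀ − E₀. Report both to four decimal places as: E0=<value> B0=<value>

d₁ = [ln(V₀/D) + (r + σ²/2)T] / (σ√T)
   = [ln(490.2097/449.5980) + (0.0206 + 0.5·0.1243²)·7.9646] / (0.1243·√7.9646)
   = [0.086479 + 0.225599] / 0.350795 = 0.889633
d₂ = d₁ − σ√T = 0.889633 − 0.350795 = 0.538838
N(d₁) = 0.813169,  N(d₂) = 0.705001,  e^(−rT) = 0.848682
E₀ = V₀·N(d₁) − D·e^(−rT)·N(d₂)
   = 490.2097·0.813169 − 449.5980·0.848682·0.705001 = 129.618973
B₀ = V₀ − E₀ = 490.2097 − 129.618973 = 360.590727

E0=129.6190 B0=360.5907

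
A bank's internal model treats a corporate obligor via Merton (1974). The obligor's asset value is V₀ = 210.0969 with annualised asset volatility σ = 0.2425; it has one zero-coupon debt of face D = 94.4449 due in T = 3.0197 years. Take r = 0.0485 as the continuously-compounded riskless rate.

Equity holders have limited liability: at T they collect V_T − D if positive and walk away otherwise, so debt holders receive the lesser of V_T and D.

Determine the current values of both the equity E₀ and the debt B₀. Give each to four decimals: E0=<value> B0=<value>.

E0=128.7516 B0=81.3453

d₁ = [ln(V₀/D) + (r + σ²/2)T] / (σ√T)
   = [ln(210.0969/94.4449) + (0.0485 + 0.5·0.2425²)·3.0197] / (0.2425·√3.0197)
   = [0.799552 + 0.235244] / 0.421399 = 2.455620
d₂ = d₁ − σ√T = 2.455620 − 0.421399 = 2.034221
N(d₁) = 0.992968,  N(d₂) = 0.979035,  e^(−rT) = 0.863764
E₀ = V₀·N(d₁) − D·e^(−rT)·N(d₂)
   = 210.0969·0.992968 − 94.4449·0.863764·0.979035 = 128.751613
B₀ = V₀ − E₀ = 210.0969 − 128.751613 = 81.345287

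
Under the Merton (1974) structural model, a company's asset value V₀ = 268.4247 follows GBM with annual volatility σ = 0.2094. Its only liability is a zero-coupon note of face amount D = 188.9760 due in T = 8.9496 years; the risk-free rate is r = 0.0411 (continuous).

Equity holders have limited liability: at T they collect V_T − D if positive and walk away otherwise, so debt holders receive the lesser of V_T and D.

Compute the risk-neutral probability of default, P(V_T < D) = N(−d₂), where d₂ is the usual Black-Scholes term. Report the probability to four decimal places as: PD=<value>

PD=0.2021

d₁ = [ln(V₀/D) + (r + σ²/2)T] / (σ√T)
   = [ln(268.4247/188.9760) + (0.0411 + 0.5·0.2094²)·8.9496] / (0.2094·√8.9496)
   = [0.350950 + 0.564041] / 0.626439 = 1.460625
d₂ = d₁ − σ√T = 1.460625 − 0.626439 = 0.834186
risk-neutral PD = N(−d₂) = N(-0.834186) = 0.202088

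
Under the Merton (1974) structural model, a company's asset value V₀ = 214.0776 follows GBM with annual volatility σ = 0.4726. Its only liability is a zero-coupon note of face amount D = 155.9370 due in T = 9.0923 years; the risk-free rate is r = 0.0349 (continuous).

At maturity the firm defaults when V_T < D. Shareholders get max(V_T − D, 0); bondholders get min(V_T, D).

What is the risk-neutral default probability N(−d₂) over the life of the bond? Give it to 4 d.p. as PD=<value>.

PD=0.6055

d₁ = [ln(V₀/D) + (r + σ²/2)T] / (σ√T)
   = [ln(214.0776/155.9370) + (0.0349 + 0.5·0.4726²)·9.0923] / (0.4726·√9.0923)
   = [0.316886 + 1.332707] / 1.425052 = 1.157568
d₂ = d₁ − σ√T = 1.157568 − 1.425052 = -0.267484
risk-neutral PD = N(−d₂) = N(0.267484) = 0.605452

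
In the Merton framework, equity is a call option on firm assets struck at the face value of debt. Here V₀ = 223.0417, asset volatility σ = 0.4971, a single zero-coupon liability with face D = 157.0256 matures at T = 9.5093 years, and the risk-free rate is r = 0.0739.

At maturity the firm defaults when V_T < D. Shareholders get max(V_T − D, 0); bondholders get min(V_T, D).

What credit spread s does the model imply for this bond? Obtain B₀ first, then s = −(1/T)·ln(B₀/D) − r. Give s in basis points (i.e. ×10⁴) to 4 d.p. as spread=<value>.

d₁ = [ln(V₀/D) + (r + σ²/2)T] / (σ√T)
   = [ln(223.0417/157.0256) + (0.0739 + 0.5·0.4971²)·9.5093] / (0.4971·√9.5093)
   = [0.350950 + 1.877651] / 1.532915 = 1.453832
d₂ = d₁ − σ√T = 1.453832 − 1.532915 = -0.079083
N(d₁) = 0.927004,  N(d₂) = 0.468483,  e^(−rT) = 0.495228
E₀ = V₀·N(d₁) − D·e^(−rT)·N(d₂)
   = 223.0417·0.927004 − 157.0256·0.495228·0.468483 = 170.329565
B₀ = V₀ − E₀ = 223.0417 − 170.329565 = 52.712135
spread = −(1/T)·ln(B₀/D) − r = −(1/9.5093)·ln(52.712135/157.0256) − 0.0739 = 0.04088901
in basis points: 0.04088901 × 10⁴ = 408.8901 bp

spread=408.8901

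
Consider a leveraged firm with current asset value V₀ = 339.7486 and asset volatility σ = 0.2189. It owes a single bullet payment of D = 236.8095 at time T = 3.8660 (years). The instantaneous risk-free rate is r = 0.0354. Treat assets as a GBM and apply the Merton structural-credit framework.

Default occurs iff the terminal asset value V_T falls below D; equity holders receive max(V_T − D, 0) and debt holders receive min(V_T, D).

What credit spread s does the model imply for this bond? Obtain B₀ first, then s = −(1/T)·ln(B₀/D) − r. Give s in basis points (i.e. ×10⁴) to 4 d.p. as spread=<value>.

spread=87.6384

d₁ = [ln(V₀/D) + (r + σ²/2)T] / (σ√T)
   = [ln(339.7486/236.8095) + (0.0354 + 0.5·0.2189²)·3.8660] / (0.2189·√3.8660)
   = [0.360950 + 0.229480] / 0.430404 = 1.371804
d₂ = d₁ − σ√T = 1.371804 − 0.430404 = 0.941399
N(d₁) = 0.914938,  N(d₂) = 0.826750,  e^(−rT) = 0.872095
E₀ = V₀·N(d₁) − D·e^(−rT)·N(d₂)
   = 339.7486·0.914938 − 236.8095·0.872095·0.826750 = 140.108025
B₀ = V₀ − E₀ = 339.7486 − 140.108025 = 199.640575
spread = −(1/T)·ln(B₀/D) − r = −(1/3.8660)·ln(199.640575/236.8095) − 0.0354 = 0.00876384
in basis points: 0.00876384 × 10⁴ = 87.6384 bp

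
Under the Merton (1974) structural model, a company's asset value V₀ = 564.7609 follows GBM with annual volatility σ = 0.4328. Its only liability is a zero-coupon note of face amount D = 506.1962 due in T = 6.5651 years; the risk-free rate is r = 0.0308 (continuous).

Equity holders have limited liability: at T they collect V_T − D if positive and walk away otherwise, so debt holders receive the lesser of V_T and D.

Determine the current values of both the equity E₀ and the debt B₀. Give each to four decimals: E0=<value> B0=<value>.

E0=288.6298 B0=276.1311

d₁ = [ln(V₀/D) + (r + σ²/2)T] / (σ√T)
   = [ln(564.7609/506.1962) + (0.0308 + 0.5·0.4328²)·6.5651] / (0.4328·√6.5651)
   = [0.109478 + 0.817079] / 1.108940 = 0.835534
d₂ = d₁ − σ√T = 0.835534 − 1.108940 = -0.273406
N(d₁) = 0.798291,  N(d₂) = 0.392271,  e^(−rT) = 0.816927
E₀ = V₀·N(d₁) − D·e^(−rT)·N(d₂)
   = 564.7609·0.798291 − 506.1962·0.816927·0.392271 = 288.629847
B₀ = V₀ − E₀ = 564.7609 − 288.629847 = 276.131053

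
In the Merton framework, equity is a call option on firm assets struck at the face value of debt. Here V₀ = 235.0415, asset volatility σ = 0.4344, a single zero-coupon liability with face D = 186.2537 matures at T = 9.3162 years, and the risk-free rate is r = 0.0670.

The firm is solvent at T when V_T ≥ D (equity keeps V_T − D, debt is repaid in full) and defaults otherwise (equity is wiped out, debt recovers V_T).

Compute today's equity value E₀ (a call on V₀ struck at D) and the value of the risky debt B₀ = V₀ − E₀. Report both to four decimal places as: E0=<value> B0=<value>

d₁ = [ln(V₀/D) + (r + σ²/2)T] / (σ√T)
   = [ln(235.0415/186.2537) + (0.0670 + 0.5·0.4344²)·9.3162] / (0.4344·√9.3162)
   = [0.232652 + 1.503185] / 1.325895 = 1.309181
d₂ = d₁ − σ√T = 1.309181 − 1.325895 = -0.016714
N(d₁) = 0.904763,  N(d₂) = 0.493332,  e^(−rT) = 0.535698
E₀ = V₀·N(d₁) − D·e^(−rT)·N(d₂)
   = 235.0415·0.904763 − 186.2537·0.535698·0.493332 = 163.434408
B₀ = V₀ − E₀ = 235.0415 − 163.434408 = 71.607092

E0=163.4344 B0=71.6071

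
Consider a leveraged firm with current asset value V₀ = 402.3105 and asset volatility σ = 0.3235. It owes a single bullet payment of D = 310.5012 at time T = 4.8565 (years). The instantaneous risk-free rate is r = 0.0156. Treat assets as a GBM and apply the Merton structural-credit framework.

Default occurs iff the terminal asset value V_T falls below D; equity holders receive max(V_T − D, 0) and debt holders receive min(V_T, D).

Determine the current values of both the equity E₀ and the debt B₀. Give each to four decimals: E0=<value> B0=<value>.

d₁ = [ln(V₀/D) + (r + σ²/2)T] / (σ√T)
   = [ln(402.3105/310.5012) + (0.0156 + 0.5·0.3235²)·4.8565] / (0.3235·√4.8565)
   = [0.259036 + 0.329883] / 0.712912 = 0.826076
d₂ = d₁ − σ√T = 0.826076 − 0.712912 = 0.113164
N(d₁) = 0.795620,  N(d₂) = 0.545050,  e^(−rT) = 0.927037
E₀ = V₀·N(d₁) − D·e^(−rT)·N(d₂)
   = 402.3105·0.795620 − 310.5012·0.927037·0.545050 = 163.195590
B₀ = V₀ − E₀ = 402.3105 − 163.195590 = 239.114910

E0=163.1956 B0=239.1149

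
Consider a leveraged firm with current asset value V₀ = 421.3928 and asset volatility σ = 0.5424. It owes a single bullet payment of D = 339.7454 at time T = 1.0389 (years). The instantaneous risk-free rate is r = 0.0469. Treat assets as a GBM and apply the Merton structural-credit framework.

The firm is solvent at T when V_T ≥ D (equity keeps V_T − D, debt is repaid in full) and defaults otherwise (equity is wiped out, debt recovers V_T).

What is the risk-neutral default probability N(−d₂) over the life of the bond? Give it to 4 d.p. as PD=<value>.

PD=0.4202

d₁ = [ln(V₀/D) + (r + σ²/2)T] / (σ√T)
   = [ln(421.3928/339.7454) + (0.0469 + 0.5·0.5424²)·1.0389] / (0.5424·√1.0389)
   = [0.215369 + 0.201545] / 0.552849 = 0.754120
d₂ = d₁ − σ√T = 0.754120 − 0.552849 = 0.201271
risk-neutral PD = N(−d₂) = N(-0.201271) = 0.420243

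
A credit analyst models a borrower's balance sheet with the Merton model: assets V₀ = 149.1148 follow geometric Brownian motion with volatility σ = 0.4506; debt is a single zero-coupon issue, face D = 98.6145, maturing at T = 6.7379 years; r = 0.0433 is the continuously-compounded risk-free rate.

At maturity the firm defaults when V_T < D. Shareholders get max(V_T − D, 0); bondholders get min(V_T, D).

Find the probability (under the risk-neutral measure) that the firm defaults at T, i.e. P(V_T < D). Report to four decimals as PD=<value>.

PD=0.4928

d₁ = [ln(V₀/D) + (r + σ²/2)T] / (σ√T)
   = [ln(149.1148/98.6145) + (0.0433 + 0.5·0.4506²)·6.7379] / (0.4506·√6.7379)
   = [0.413498 + 0.975784] / 1.169643 = 1.187783
d₂ = d₁ − σ√T = 1.187783 − 1.169643 = 0.018139
risk-neutral PD = N(−d₂) = N(-0.018139) = 0.492764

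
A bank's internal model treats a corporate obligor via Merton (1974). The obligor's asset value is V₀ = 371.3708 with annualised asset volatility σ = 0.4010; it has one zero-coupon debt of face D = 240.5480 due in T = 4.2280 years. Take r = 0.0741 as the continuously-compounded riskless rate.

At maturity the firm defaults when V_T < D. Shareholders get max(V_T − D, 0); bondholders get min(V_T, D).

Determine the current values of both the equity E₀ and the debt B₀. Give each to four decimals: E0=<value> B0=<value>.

E0=215.3668 B0=156.0040

d₁ = [ln(V₀/D) + (r + σ²/2)T] / (σ√T)
   = [ln(371.3708/240.5480) + (0.0741 + 0.5·0.4010²)·4.2280] / (0.4010·√4.2280)
   = [0.434281 + 0.653228] / 0.824540 = 1.318928
d₂ = d₁ − σ√T = 1.318928 − 0.824540 = 0.494388
N(d₁) = 0.906403,  N(d₂) = 0.689484,  e^(−rT) = 0.731034
E₀ = V₀·N(d₁) − D·e^(−rT)·N(d₂)
   = 371.3708·0.906403 − 240.5480·0.731034·0.689484 = 215.366818
B₀ = V₀ − E₀ = 371.3708 − 215.366818 = 156.003982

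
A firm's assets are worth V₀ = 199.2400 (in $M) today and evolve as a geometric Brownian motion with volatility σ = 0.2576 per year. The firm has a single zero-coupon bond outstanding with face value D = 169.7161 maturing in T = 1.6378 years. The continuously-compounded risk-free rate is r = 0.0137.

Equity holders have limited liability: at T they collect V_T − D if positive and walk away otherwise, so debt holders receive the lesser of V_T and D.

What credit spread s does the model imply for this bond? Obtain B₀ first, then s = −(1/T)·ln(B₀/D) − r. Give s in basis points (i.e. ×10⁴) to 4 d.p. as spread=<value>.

d₁ = [ln(V₀/D) + (r + σ²/2)T] / (σ√T)
   = [ln(199.2400/169.7161) + (0.0137 + 0.5·0.2576²)·1.6378] / (0.2576·√1.6378)
   = [0.160383 + 0.076778] / 0.329668 = 0.719395
d₂ = d₁ − σ√T = 0.719395 − 0.329668 = 0.389728
N(d₁) = 0.764051,  N(d₂) = 0.651631,  e^(−rT) = 0.977812
E₀ = V₀·N(d₁) − D·e^(−rT)·N(d₂)
   = 199.2400·0.764051 − 169.7161·0.977812·0.651631 = 44.091125
B₀ = V₀ − E₀ = 199.2400 − 44.091125 = 155.148875
spread = −(1/T)·ln(B₀/D) − r = −(1/1.6378)·ln(155.148875/169.7161) − 0.0137 = 0.04109418
in basis points: 0.04109418 × 10⁴ = 410.9418 bp

spread=410.9418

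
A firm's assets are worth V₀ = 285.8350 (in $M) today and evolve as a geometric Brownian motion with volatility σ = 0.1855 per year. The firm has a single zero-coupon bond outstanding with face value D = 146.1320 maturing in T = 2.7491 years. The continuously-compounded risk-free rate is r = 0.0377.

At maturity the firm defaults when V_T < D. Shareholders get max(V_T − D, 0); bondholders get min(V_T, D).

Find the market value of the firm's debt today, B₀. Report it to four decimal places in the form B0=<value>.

B0=131.6332

d₁ = [ln(V₀/D) + (r + σ²/2)T] / (σ√T)
   = [ln(285.8350/146.1320) + (0.0377 + 0.5·0.1855²)·2.7491] / (0.1855·√2.7491)
   = [0.670904 + 0.150940] / 0.307567 = 2.672085
d₂ = d₁ − σ√T = 2.672085 − 0.307567 = 2.364518
N(d₁) = 0.996231,  N(d₂) = 0.990973,  e^(−rT) = 0.901549
E₀ = V₀·N(d₁) − D·e^(−rT)·N(d₂)
   = 285.8350·0.996231 − 146.1320·0.901549·0.990973 = 154.201764
B₀ = V₀ − E₀ = 285.8350 − 154.201764 = 131.633236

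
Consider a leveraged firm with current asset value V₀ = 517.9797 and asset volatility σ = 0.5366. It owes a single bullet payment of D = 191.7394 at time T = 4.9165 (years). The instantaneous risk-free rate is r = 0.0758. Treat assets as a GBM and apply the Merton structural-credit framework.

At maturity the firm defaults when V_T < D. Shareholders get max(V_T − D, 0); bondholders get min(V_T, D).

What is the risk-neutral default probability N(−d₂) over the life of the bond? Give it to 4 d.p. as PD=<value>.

d₁ = [ln(V₀/D) + (r + σ²/2)T] / (σ√T)
   = [ln(517.9797/191.7394) + (0.0758 + 0.5·0.5366²)·4.9165] / (0.5366·√4.9165)
   = [0.993799 + 1.080498] / 1.189813 = 1.743381
d₂ = d₁ − σ√T = 1.743381 − 1.189813 = 0.553568
risk-neutral PD = N(−d₂) = N(-0.553568) = 0.289937

PD=0.2899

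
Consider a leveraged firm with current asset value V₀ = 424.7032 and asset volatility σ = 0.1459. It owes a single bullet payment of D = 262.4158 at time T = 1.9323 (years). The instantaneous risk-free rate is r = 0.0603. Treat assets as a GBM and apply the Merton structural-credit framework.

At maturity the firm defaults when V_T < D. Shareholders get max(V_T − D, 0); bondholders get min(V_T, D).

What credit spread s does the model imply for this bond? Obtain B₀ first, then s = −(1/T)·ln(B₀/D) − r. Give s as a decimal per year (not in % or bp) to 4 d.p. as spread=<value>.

d₁ = [ln(V₀/D) + (r + σ²/2)T] / (σ√T)
   = [ln(424.7032/262.4158) + (0.0603 + 0.5·0.1459²)·1.9323] / (0.1459·√1.9323)
   = [0.481460 + 0.137084] / 0.202811 = 3.049848
d₂ = d₁ − σ√T = 3.049848 − 0.202811 = 2.847037
N(d₁) = 0.998855,  N(d₂) = 0.997794,  e^(−rT) = 0.890014
E₀ = V₀·N(d₁) − D·e^(−rT)·N(d₂)
   = 424.7032·0.998855 − 262.4158·0.890014·0.997794 = 191.178494
B₀ = V₀ − E₀ = 424.7032 − 191.178494 = 233.524706
spread = −(1/T)·ln(B₀/D) − r = −(1/1.9323)·ln(233.524706/262.4158) − 0.0603 = 0.00006453

spread=0.0001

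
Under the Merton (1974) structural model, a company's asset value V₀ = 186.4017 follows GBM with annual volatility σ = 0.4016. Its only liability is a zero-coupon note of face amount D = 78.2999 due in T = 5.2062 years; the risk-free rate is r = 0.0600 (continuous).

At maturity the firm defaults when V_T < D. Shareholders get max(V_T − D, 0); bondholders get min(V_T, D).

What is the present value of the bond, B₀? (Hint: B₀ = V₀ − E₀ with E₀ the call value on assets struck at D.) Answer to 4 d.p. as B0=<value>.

B0=53.1731

d₁ = [ln(V₀/D) + (r + σ²/2)T] / (σ√T)
   = [ln(186.4017/78.2999) + (0.0600 + 0.5·0.4016²)·5.2062] / (0.4016·√5.2062)
   = [0.867358 + 0.732207] / 0.916335 = 1.745611
d₂ = d₁ − σ√T = 1.745611 − 0.916335 = 0.829277
N(d₁) = 0.959561,  N(d₂) = 0.796526,  e^(−rT) = 0.731709
E₀ = V₀·N(d₁) − D·e^(−rT)·N(d₂)
   = 186.4017·0.959561 − 78.2999·0.731709·0.796526 = 133.228575
B₀ = V₀ − E₀ = 186.4017 − 133.228575 = 53.173125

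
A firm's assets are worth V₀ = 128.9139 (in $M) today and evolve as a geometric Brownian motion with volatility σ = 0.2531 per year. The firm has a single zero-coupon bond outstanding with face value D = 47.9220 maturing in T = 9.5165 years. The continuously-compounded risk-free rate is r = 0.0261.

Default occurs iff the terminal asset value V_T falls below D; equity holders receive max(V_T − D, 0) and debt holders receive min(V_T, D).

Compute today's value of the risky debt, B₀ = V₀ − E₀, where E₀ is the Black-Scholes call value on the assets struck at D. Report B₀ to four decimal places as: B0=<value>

B0=36.1497

d₁ = [ln(V₀/D) + (r + σ²/2)T] / (σ√T)
   = [ln(128.9139/47.9220) + (0.0261 + 0.5·0.2531²)·9.5165] / (0.2531·√9.5165)
   = [0.989570 + 0.553192] / 0.780784 = 1.975915
d₂ = d₁ − σ√T = 1.975915 − 0.780784 = 1.195131
N(d₁) = 0.975918,  N(d₂) = 0.883982,  e^(−rT) = 0.780063
E₀ = V₀·N(d₁) − D·e^(−rT)·N(d₂)
   = 128.9139·0.975918 − 47.9220·0.780063·0.883982 = 92.764193
B₀ = V₀ − E₀ = 128.9139 − 92.764193 = 36.149707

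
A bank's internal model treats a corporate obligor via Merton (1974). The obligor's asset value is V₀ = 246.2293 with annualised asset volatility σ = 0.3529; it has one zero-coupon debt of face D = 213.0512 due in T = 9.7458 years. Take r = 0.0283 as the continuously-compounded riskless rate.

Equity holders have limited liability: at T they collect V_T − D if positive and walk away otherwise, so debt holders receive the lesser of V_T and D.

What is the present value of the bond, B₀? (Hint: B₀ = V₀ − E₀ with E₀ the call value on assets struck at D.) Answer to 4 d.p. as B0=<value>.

d₁ = [ln(V₀/D) + (r + σ²/2)T] / (σ√T)
   = [ln(246.2293/213.0512) + (0.0283 + 0.5·0.3529²)·9.7458] / (0.3529·√9.7458)
   = [0.144731 + 0.882669] / 1.101693 = 0.932565
d₂ = d₁ − σ√T = 0.932565 − 1.101693 = -0.169127
N(d₁) = 0.824478,  N(d₂) = 0.432848,  e^(−rT) = 0.758960
E₀ = V₀·N(d₁) − D·e^(−rT)·N(d₂)
   = 246.2293·0.824478 − 213.0512·0.758960·0.432848 = 133.020165
B₀ = V₀ − E₀ = 246.2293 − 133.020165 = 113.209135

B0=113.2091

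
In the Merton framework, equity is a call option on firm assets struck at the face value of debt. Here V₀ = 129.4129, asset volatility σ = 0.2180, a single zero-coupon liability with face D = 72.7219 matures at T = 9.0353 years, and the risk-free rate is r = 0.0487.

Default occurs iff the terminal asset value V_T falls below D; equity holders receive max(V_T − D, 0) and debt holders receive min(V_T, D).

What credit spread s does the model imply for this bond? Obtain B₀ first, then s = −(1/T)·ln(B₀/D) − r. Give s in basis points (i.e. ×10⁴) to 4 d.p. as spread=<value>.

spread=30.6301

d₁ = [ln(V₀/D) + (r + σ²/2)T] / (σ√T)
   = [ln(129.4129/72.7219) + (0.0487 + 0.5·0.2180²)·9.0353] / (0.2180·√9.0353)
   = [0.576365 + 0.654716] / 0.655281 = 1.878707
d₂ = d₁ − σ√T = 1.878707 − 0.655281 = 1.223425
N(d₁) = 0.969858,  N(d₂) = 0.889415,  e^(−rT) = 0.644024
E₀ = V₀·N(d₁) − D·e^(−rT)·N(d₂)
   = 129.4129·0.969858 − 72.7219·0.644024·0.889415 = 83.856632
B₀ = V₀ − E₀ = 129.4129 − 83.856632 = 45.556268
spread = −(1/T)·ln(B₀/D) − r = −(1/9.0353)·ln(45.556268/72.7219) − 0.0487 = 0.00306301
in basis points: 0.00306301 × 10⁴ = 30.6301 bp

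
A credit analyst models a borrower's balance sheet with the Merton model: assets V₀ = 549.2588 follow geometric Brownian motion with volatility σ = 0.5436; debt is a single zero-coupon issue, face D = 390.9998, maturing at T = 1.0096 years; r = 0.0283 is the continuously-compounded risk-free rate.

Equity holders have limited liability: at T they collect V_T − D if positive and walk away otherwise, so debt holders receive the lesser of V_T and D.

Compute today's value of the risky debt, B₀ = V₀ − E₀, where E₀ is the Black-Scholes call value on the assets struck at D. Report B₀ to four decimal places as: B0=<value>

d₁ = [ln(V₀/D) + (r + σ²/2)T] / (σ√T)
   = [ln(549.2588/390.9998) + (0.0283 + 0.5·0.5436²)·1.0096] / (0.5436·√1.0096)
   = [0.339863 + 0.177741] / 0.546203 = 0.947639
d₂ = d₁ − σ√T = 0.947639 − 0.546203 = 0.401436
N(d₁) = 0.828343,  N(d₂) = 0.655950,  e^(−rT) = 0.971833
E₀ = V₀·N(d₁) − D·e^(−rT)·N(d₂)
   = 549.2588·0.828343 − 390.9998·0.971833·0.655950 = 205.722673
B₀ = V₀ − E₀ = 549.2588 − 205.722673 = 343.536127

B0=343.5361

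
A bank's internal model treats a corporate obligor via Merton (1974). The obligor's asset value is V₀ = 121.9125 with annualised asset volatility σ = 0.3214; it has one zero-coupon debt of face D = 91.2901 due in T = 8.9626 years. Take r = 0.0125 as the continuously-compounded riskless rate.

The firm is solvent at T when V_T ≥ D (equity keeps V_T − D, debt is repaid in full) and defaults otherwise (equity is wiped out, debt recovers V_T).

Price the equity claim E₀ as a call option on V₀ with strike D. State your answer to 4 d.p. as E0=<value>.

d₁ = [ln(V₀/D) + (r + σ²/2)T] / (σ√T)
   = [ln(121.9125/91.2901) + (0.0125 + 0.5·0.3214²)·8.9626] / (0.3214·√8.9626)
   = [0.289261 + 0.574942] / 0.962195 = 0.898158
d₂ = d₁ − σ√T = 0.898158 − 0.962195 = -0.064036
N(d₁) = 0.815449,  N(d₂) = 0.474471,  e^(−rT) = 0.894015
E₀ = V₀·N(d₁) − D·e^(−rT)·N(d₂)
   = 121.9125·0.815449 − 91.2901·0.894015·0.474471 = 60.689676

E0=60.6897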